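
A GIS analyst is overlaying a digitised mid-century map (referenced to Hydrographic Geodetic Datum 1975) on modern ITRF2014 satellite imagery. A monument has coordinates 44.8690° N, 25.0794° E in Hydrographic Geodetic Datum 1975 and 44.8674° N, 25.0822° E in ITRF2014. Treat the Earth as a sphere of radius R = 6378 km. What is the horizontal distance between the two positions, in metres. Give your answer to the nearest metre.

284 m

Δφ = 44.8674° − 44.8690° = -0.0016°; Δλ = 25.0822° − 25.0794° = +0.0028°.
1° along a meridian = πR/180 = 111317 m.
ΔN = Δφ × 111317 = -178.1 m; ΔE = Δλ × 111317 × cos(44.8690°) = +0.0028 × 111317 × 0.708722 = 220.9 m.
Distance = √(ΔE² + ΔN²) = √(220.9² + (-178.1)²) = 283.8 m.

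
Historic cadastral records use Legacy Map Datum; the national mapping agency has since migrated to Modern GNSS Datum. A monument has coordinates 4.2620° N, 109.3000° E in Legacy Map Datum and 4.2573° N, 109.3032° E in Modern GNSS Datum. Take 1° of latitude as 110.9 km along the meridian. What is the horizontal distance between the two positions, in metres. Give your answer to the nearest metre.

Δφ = 4.2573° − 4.2620° = -0.0047°; Δλ = 109.3032° − 109.3000° = +0.0032°.
ΔN = Δφ × 110900 = -521.2 m; ΔE = Δλ × 110900 × cos(4.2620°) = +0.0032 × 110900 × 0.997235 = 353.9 m.
Distance = √(ΔE² + ΔN²) = √(353.9² + (-521.2)²) = 630.0 m.

630 m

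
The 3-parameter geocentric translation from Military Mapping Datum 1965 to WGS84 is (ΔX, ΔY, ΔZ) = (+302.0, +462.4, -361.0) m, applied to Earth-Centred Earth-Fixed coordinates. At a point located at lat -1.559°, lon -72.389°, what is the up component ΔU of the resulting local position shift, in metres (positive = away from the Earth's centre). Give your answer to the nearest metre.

ΔU = -339 m

At φ = -1.559°, λ = -72.389°: sin φ = -0.027206, cos φ = 0.999630, sin λ = -0.953133, cos λ = 0.302553.
ΔU = cos φ cos λ·ΔX + cos φ sin λ·ΔY + sin φ·ΔZ = (0.999630)(0.302553)(302.0) + (0.999630)(-0.953133)(462.4) + (-0.027206)(-361.0) = -339.41 m.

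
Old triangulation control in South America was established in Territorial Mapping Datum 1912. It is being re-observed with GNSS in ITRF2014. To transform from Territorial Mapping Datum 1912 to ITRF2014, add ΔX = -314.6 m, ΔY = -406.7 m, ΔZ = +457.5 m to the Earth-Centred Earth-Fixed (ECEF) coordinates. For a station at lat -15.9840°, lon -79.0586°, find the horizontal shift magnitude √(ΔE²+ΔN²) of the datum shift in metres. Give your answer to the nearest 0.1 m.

658.4 m

At φ = -15.9840°, λ = -79.0586°: sin φ = -0.275369, cos φ = 0.961339, sin λ = -0.981822, cos λ = 0.189805.
ΔE = −sin λ·ΔX + cos λ·ΔY = −(-0.981822)·(-314.6) + (0.189805)·(-406.7) = -386.07 m.
ΔN = −sin φ cos λ·ΔX − sin φ sin λ·ΔY + cos φ·ΔZ = −(-0.275369)(0.189805)(-314.6) − (-0.275369)(-0.981822)(-406.7) + (0.961339)(457.5) = 533.33 m.
Horizontal magnitude = √(ΔE² + ΔN²) = √((-386.07)² + 533.33²) = 658.40 m.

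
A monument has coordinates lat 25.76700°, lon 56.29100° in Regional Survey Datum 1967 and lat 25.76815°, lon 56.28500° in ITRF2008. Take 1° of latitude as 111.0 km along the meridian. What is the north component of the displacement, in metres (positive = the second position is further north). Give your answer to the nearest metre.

ΔN = 128 m

Δφ = 25.76815° − 25.76700° = +0.00115°; Δλ = 56.28500° − 56.29100° = -0.00600°.
ΔN = Δφ × 111000 = 127.6 m; ΔE = Δλ × 111000 × cos(25.76700°) = -0.00600 × 111000 × 0.900569 = -599.8 m.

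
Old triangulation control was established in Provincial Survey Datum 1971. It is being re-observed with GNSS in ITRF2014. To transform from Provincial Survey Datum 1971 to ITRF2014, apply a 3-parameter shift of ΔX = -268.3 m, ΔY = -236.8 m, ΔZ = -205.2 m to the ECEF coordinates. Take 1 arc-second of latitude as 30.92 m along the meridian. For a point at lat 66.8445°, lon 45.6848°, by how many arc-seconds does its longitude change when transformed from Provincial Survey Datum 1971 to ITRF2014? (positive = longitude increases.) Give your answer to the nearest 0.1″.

sin φ = 0.919441, cos φ = 0.393228, sin λ = 0.715507, cos λ = 0.698605.
East component: ΔE = −sin λ·ΔX + cos λ·ΔY = −(0.715507)(-268.3) + (0.698605)(-236.8) = 26.54 m.
1° of latitude spans 3600 × 30.92 = 111312 m; at latitude φ, 1° of longitude spans that × cos φ = 43771.0 m, so Δλ = 26.54 / 43771.0 × 3600 = 2.183″.

Δλ = 2.2″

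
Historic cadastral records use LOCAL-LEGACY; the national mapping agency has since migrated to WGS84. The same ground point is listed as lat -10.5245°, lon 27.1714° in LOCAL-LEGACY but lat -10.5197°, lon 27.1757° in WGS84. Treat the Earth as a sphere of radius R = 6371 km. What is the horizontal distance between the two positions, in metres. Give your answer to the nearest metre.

711 m

Δφ = -10.5197° − -10.5245° = +0.0048°; Δλ = 27.1757° − 27.1714° = +0.0043°.
1° along a meridian = πR/180 = 111195 m.
ΔN = Δφ × 111195 = 533.7 m; ΔE = Δλ × 111195 × cos(-10.5245°) = +0.0043 × 111195 × 0.983177 = 470.1 m.
Distance = √(ΔE² + ΔN²) = √(470.1² + 533.7²) = 711.2 m.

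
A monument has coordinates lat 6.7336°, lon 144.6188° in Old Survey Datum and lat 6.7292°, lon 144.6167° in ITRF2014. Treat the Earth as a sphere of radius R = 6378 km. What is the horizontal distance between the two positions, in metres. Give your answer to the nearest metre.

542 m

Δφ = 6.7292° − 6.7336° = -0.0044°; Δλ = 144.6167° − 144.6188° = -0.0021°.
1° along a meridian = πR/180 = 111317 m.
ΔN = Δφ × 111317 = -489.8 m; ΔE = Δλ × 111317 × cos(6.7336°) = -0.0021 × 111317 × 0.993102 = -232.2 m.
Distance = √(ΔE² + ΔN²) = √((-232.2)² + (-489.8)²) = 542.0 m.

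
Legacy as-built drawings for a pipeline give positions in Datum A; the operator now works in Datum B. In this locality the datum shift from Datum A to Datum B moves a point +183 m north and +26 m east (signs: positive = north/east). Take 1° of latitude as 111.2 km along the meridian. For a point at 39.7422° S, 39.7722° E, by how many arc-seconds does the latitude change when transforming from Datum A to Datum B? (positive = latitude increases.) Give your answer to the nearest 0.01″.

1° of latitude = 111.2 km, so Δφ = 183.0 / 111200 = 0.0016457° = 5.924″.

Δφ = 5.92″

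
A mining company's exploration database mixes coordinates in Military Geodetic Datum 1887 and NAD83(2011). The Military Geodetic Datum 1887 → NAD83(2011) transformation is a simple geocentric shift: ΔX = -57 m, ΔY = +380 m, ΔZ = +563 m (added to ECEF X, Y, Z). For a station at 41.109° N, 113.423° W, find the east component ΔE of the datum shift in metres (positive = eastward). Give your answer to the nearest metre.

The local east axis at (φ, λ) is (−sin λ, cos λ, 0), so ΔE = −sin(-113.423°)·(-57) + cos(-113.423°)·380 = -203.36 m.

ΔE = -203 m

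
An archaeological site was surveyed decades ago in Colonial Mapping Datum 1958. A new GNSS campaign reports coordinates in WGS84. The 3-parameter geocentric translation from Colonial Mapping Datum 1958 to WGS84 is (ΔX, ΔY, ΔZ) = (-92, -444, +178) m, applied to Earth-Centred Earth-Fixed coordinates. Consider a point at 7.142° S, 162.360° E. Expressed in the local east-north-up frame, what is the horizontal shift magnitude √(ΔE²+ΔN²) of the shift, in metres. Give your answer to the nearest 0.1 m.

The local east axis at (φ, λ) is (−sin λ, cos λ, 0), so ΔE = −sin(162.360°)·(-92) + cos(162.360°)·(-444) = 451.00 m.
The local north axis is (−sin φ cos λ, −sin φ sin λ, cos φ), giving ΔN = 10.900 − 16.728 + 176.619 = 170.79 m.
Horizontal magnitude = √(ΔE² + ΔN²) = √(451.00² + 170.79²) = 482.26 m.

482.3 m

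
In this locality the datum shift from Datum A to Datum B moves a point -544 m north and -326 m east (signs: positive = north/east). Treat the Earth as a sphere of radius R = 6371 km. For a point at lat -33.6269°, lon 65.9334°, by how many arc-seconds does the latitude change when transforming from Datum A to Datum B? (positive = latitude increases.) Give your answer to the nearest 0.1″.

On a sphere of radius R, 1 rad of latitude = R, so Δφ = ΔN / R = -544.0 / 6371000 = -8.5387e-05 rad = -17.612″.

Δφ = -17.6″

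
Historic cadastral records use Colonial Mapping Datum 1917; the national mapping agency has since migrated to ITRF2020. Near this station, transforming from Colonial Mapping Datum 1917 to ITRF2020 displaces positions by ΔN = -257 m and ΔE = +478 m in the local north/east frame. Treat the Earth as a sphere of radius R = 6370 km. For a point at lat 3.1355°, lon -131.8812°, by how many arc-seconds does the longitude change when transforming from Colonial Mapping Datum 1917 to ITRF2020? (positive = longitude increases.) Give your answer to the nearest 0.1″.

At latitude 3.1355°, cos φ = 0.998503.
One radian of longitude at latitude φ spans R cos φ, so Δλ = ΔE / (R cos φ) = 478.0 / (6370000 × 0.998503) = 7.5152e-05 rad = 15.501″.

Δλ = 15.5″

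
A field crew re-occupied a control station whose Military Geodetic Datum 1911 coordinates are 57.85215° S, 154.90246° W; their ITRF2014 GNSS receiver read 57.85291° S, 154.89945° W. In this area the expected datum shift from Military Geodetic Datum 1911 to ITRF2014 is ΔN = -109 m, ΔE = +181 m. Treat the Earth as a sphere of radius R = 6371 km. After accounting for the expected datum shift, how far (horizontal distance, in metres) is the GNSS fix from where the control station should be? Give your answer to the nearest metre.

Observed coordinate differences: Δφ = -0.00076°, Δλ = +0.00301°.
Converting to metres (1° lat = 111195 m, cos φ = 0.532106): observed ΔN = -84.5 m, observed ΔE = 178.1 m.
Subtracting the expected shift leaves a residual of -84.5 − (-109) = 24.5 m north and 178.1 − (181) = -2.9 m east.
Residual distance = √(24.5² + (-2.9)²) = 24.7 m.

25 m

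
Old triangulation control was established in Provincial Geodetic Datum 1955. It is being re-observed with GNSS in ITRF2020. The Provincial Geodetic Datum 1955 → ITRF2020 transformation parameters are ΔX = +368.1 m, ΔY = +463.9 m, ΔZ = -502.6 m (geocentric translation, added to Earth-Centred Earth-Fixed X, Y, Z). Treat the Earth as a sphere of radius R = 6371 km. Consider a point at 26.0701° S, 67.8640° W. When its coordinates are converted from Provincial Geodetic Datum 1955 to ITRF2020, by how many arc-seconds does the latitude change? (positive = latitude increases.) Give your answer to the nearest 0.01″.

Δφ = -18.76″

sin φ = -0.439470, cos φ = 0.898257, sin λ = -0.926292, cos λ = 0.376806.
North component: ΔN = −sin φ cos λ·ΔX − sin φ sin λ·ΔY + cos φ·ΔZ = −(-0.439470)(0.376806)(368.1) − (-0.439470)(-0.926292)(463.9) + (0.898257)(-502.6) = -579.35 m.
1° of latitude spans πR/180 = 111195 m, so Δφ = -579.35 / 111195 × 3600 = -18.757″.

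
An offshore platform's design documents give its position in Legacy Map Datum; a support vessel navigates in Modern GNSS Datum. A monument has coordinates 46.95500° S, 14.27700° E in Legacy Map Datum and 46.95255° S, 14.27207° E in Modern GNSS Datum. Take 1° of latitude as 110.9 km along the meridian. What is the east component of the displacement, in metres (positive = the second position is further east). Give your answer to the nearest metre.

Δφ = -46.95255° − -46.95500° = +0.00245°; Δλ = 14.27207° − 14.27700° = -0.00493°.
ΔN = Δφ × 110900 = 271.7 m; ΔE = Δλ × 110900 × cos(-46.95500°) = -0.00493 × 110900 × 0.682573 = -373.2 m.

ΔE = -373 m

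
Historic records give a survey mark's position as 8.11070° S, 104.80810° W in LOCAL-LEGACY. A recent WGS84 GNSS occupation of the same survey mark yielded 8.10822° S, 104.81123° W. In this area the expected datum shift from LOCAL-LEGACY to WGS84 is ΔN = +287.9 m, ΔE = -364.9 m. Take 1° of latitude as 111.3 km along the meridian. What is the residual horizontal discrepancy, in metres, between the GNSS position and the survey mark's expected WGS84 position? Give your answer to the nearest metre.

23 m

Observed coordinate differences: Δφ = +0.00248°, Δλ = -0.00313°.
Converting to metres (1° lat = 111300 m, cos φ = 0.989997): observed ΔN = 276.0 m, observed ΔE = -344.9 m.
Subtracting the expected shift leaves a residual of 276.0 − (287.9) = -11.9 m north and -344.9 − (-364.9) = 20.0 m east.
Residual distance = √((-11.9)² + 20.0²) = 23.3 m.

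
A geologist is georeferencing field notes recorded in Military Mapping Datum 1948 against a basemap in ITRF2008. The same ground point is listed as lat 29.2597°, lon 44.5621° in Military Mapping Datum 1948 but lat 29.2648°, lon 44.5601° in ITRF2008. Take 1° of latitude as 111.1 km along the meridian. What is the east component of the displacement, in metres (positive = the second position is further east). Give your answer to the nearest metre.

Δφ = 29.2648° − 29.2597° = +0.0051°; Δλ = 44.5601° − 44.5621° = -0.0020°.
ΔN = Δφ × 111100 = 566.6 m; ΔE = Δλ × 111100 × cos(29.2597°) = -0.0020 × 111100 × 0.872413 = -193.9 m.

ΔE = -194 m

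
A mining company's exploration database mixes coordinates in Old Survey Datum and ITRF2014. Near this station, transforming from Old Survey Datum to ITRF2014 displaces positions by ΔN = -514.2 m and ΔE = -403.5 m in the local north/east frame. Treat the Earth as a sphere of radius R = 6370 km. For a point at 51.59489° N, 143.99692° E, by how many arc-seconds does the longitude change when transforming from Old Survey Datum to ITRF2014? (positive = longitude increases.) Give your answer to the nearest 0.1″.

Δλ = -21.0″

At latitude 51.59489°, cos φ = 0.621218.
One radian of longitude at latitude φ spans R cos φ, so Δλ = ΔE / (R cos φ) = -403.5 / (6370000 × 0.621218) = -1.0197e-04 rad = -21.032″.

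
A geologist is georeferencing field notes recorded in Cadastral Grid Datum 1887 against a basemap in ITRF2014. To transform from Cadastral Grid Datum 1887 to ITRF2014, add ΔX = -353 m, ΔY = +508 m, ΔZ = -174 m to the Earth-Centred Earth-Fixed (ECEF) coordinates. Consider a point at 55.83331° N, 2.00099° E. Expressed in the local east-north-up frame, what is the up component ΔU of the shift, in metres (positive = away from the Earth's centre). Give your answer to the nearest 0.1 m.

At φ = 55.83331°, λ = 2.00099°: sin φ = 0.827407, cos φ = 0.561602, sin λ = 0.034917, cos λ = 0.999390.
ΔU = cos φ cos λ·ΔX + cos φ sin λ·ΔY + sin φ·ΔZ = (0.561602)(0.999390)(-353) + (0.561602)(0.034917)(508) + (0.827407)(-174) = -332.13 m.

ΔU = -332.1 m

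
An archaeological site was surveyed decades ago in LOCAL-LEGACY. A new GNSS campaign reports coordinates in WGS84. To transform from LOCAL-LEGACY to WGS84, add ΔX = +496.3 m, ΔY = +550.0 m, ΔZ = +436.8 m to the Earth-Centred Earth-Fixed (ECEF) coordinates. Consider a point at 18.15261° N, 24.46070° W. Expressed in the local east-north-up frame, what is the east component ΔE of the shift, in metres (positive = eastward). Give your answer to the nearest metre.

The local east axis at (φ, λ) is (−sin λ, cos λ, 0), so ΔE = −sin(-24.46070°)·496.3 + cos(-24.46070°)·550.0 = 706.14 m.

ΔE = 706 m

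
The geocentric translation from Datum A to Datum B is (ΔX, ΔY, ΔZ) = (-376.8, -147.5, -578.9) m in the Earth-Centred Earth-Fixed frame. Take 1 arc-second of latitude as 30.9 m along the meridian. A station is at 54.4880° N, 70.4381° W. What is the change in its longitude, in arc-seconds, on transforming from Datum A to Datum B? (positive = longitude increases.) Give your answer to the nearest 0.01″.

Δλ = -22.53″

sin φ = 0.813994, cos φ = 0.580873, sin λ = -0.942280, cos λ = 0.334825.
East component: ΔE = −sin λ·ΔX + cos λ·ΔY = −(-0.942280)(-376.8) + (0.334825)(-147.5) = -404.44 m.
1° of latitude spans 3600 × 30.90 = 111240 m; at latitude φ, 1° of longitude spans that × cos φ = 64616.4 m, so Δλ = -404.44 / 64616.4 × 3600 = -22.533″.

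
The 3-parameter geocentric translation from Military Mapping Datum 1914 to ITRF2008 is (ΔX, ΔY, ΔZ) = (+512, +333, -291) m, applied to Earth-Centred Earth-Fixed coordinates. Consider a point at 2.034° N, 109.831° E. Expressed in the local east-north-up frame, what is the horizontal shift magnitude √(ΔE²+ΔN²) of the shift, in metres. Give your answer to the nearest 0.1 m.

664.1 m

At φ = 2.034°, λ = 109.831°: sin φ = 0.035493, cos φ = 0.999370, sin λ = 0.940697, cos λ = -0.339247.
ΔE = −sin λ·ΔX + cos λ·ΔY = −(0.940697)·(512) + (-0.339247)·(333) = -594.61 m.
ΔN = −sin φ cos λ·ΔX − sin φ sin λ·ΔY + cos φ·ΔZ = −(0.035493)(-0.339247)(512) − (0.035493)(0.940697)(333) + (0.999370)(-291) = -295.77 m.
Horizontal magnitude = √(ΔE² + ΔN²) = √((-594.61)² + (-295.77)²) = 664.11 m.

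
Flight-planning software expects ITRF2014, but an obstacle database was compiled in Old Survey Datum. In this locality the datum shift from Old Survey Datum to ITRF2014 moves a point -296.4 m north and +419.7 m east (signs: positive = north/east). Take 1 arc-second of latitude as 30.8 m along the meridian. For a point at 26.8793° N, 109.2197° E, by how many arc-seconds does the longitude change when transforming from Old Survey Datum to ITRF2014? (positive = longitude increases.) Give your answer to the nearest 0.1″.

Δλ = 15.3″

At latitude 26.8793°, cos φ = 0.891961.
1″ of longitude at this latitude = 30.80 × cos φ = 27.4724 m, so Δλ = 419.7 / 27.4724 = 15.277″.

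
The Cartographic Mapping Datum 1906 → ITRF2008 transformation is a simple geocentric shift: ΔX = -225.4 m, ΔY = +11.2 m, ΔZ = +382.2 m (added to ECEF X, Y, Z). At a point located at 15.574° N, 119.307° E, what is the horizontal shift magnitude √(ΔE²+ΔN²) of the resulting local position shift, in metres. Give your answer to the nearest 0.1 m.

At φ = 15.574°, λ = 119.307°: sin φ = 0.268483, cos φ = 0.963284, sin λ = 0.872009, cos λ = -0.489489.
ΔE = −sin λ·ΔX + cos λ·ΔY = −(0.872009)·(-225.4) + (-0.489489)·(11.2) = 191.07 m.
ΔN = −sin φ cos λ·ΔX − sin φ sin λ·ΔY + cos φ·ΔZ = −(0.268483)(-0.489489)(-225.4) − (0.268483)(0.872009)(11.2) + (0.963284)(382.2) = 335.92 m.
Horizontal magnitude = √(ΔE² + ΔN²) = √(191.07² + 335.92²) = 386.46 m.

386.5 m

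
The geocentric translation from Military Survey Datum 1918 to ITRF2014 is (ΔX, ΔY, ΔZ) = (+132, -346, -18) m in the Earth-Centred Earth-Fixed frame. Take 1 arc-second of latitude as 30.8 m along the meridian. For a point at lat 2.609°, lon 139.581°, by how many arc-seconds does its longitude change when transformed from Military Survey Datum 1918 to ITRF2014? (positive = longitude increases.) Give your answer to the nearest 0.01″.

sin φ = 0.045520, cos φ = 0.998963, sin λ = 0.648372, cos λ = -0.761323.
East component: ΔE = −sin λ·ΔX + cos λ·ΔY = −(0.648372)(132) + (-0.761323)(-346) = 177.83 m.
1° of latitude spans 3600 × 30.80 = 110880 m; at latitude φ, 1° of longitude spans that × cos φ = 110765.1 m, so Δλ = 177.83 / 110765.1 × 3600 = 5.780″.

Δλ = 5.78″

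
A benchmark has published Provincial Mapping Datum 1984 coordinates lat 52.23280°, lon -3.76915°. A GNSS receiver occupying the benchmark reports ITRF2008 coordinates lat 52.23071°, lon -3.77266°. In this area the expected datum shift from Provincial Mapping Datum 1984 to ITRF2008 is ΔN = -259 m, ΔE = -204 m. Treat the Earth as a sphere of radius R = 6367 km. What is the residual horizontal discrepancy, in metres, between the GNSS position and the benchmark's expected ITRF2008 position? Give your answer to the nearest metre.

Observed coordinate differences: Δφ = -0.00209°, Δλ = -0.00351°.
Converting to metres (1° lat = 111125 m, cos φ = 0.612455): observed ΔN = -232.3 m, observed ΔE = -238.9 m.
Subtracting the expected shift leaves a residual of -232.3 − (-259) = 26.7 m north and -238.9 − (-204) = -34.9 m east.
Residual distance = √(26.7² + (-34.9)²) = 44.0 m.

44 m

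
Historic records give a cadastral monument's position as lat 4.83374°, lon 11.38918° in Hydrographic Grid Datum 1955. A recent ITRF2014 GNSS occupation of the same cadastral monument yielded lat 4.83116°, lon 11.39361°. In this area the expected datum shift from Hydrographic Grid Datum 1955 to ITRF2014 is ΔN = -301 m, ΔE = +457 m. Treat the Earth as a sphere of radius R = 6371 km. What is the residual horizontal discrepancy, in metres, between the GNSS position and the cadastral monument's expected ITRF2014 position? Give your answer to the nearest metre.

Observed coordinate differences: Δφ = -0.00258°, Δλ = +0.00443°.
Converting to metres (1° lat = 111195 m, cos φ = 0.996443): observed ΔN = -286.9 m, observed ΔE = 490.8 m.
Subtracting the expected shift leaves a residual of -286.9 − (-301) = 14.1 m north and 490.8 − (457) = 33.8 m east.
Residual distance = √(14.1² + 33.8²) = 36.7 m.

37 m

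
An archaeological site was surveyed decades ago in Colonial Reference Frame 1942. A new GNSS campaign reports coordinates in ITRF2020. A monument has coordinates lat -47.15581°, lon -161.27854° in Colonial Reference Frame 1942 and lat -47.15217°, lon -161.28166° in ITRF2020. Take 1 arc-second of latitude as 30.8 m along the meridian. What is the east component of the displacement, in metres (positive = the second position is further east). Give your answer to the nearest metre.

Δφ = -47.15217° − -47.15581° = +0.00364°; Δλ = -161.28166° − -161.27854° = -0.00312°.
1° of latitude = 3600 × 30.80 = 110880 m.
ΔN = Δφ × 110880 = 403.6 m; ΔE = Δλ × 110880 × cos(-47.15581°) = -0.00312 × 110880 × 0.680007 = -235.2 m.

ΔE = -235 m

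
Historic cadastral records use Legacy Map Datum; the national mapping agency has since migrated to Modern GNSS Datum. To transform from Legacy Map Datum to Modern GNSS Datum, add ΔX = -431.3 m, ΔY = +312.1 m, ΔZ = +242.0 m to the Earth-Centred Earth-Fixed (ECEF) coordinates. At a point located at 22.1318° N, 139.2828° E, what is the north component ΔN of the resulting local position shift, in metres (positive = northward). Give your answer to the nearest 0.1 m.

The local north axis is (−sin φ cos λ, −sin φ sin λ, cos φ), giving ΔN = -123.155 − 76.701 + 224.169 = 24.31 m.

ΔN = 24.3 m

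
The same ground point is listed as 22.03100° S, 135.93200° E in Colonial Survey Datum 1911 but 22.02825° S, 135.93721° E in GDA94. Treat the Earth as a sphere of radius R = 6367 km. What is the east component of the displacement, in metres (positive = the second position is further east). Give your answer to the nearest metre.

Δφ = -22.02825° − -22.03100° = +0.00275°; Δλ = 135.93721° − 135.93200° = +0.00521°.
1° along a meridian = πR/180 = 111125 m.
ΔN = Δφ × 111125 = 305.6 m; ΔE = Δλ × 111125 × cos(-22.03100°) = +0.00521 × 111125 × 0.926981 = 536.7 m.

ΔE = 537 m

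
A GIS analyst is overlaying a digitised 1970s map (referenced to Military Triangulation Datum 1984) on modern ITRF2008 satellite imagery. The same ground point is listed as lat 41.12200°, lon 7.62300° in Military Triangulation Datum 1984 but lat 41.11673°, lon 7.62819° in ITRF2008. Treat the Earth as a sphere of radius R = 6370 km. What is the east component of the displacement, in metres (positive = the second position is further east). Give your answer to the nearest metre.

ΔE = 435 m

Δφ = 41.11673° − 41.12200° = -0.00527°; Δλ = 7.62819° − 7.62300° = +0.00519°.
1° along a meridian = πR/180 = 111177 m.
ΔN = Δφ × 111177 = -585.9 m; ΔE = Δλ × 111177 × cos(41.12200°) = +0.00519 × 111177 × 0.753311 = 434.7 m.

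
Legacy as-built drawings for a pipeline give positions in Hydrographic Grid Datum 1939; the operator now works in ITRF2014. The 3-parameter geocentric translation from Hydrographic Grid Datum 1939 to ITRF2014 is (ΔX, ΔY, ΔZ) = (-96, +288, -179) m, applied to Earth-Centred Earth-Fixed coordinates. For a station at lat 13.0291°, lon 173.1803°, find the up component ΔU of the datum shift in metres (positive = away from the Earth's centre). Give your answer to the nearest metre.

The local up (radial) axis is (cos φ cos λ, cos φ sin λ, sin φ), giving ΔU = 92.867 + 33.318 − 40.355 = 85.83 m.

ΔU = 86 m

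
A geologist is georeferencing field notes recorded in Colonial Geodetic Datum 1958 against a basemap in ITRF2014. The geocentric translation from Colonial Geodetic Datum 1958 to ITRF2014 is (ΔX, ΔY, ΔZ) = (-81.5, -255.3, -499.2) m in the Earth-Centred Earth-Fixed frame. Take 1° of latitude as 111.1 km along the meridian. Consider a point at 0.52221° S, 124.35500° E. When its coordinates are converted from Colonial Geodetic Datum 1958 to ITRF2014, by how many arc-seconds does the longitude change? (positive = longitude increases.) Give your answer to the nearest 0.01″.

sin φ = -0.009114, cos φ = 0.999958, sin λ = 0.825557, cos λ = -0.564319.
East component: ΔE = −sin λ·ΔX + cos λ·ΔY = −(0.825557)(-81.5) + (-0.564319)(-255.3) = 211.35 m.
1° of latitude spans 111100 m; at latitude φ, 1° of longitude spans that × cos φ = 111095.4 m, so Δλ = 211.35 / 111095.4 × 3600 = 6.849″.

Δλ = 6.85″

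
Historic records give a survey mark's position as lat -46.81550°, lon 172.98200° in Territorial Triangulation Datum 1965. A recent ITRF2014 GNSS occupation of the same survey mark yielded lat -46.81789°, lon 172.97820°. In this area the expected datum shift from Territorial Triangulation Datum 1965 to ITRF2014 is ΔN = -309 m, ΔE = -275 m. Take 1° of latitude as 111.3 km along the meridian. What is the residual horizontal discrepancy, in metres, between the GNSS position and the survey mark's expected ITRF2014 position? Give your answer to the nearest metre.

45 m

Observed coordinate differences: Δφ = -0.00239°, Δλ = -0.00380°.
Converting to metres (1° lat = 111300 m, cos φ = 0.684350): observed ΔN = -266.0 m, observed ΔE = -289.4 m.
Subtracting the expected shift leaves a residual of -266.0 − (-309) = 43.0 m north and -289.4 − (-275) = -14.4 m east.
Residual distance = √(43.0² + (-14.4)²) = 45.4 m.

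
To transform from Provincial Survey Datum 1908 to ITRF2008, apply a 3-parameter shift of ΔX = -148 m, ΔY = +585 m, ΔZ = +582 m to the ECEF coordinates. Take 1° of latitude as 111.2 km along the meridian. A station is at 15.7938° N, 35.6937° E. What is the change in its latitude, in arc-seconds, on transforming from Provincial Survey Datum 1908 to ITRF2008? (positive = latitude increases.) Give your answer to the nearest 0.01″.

sin φ = 0.272176, cos φ = 0.962247, sin λ = 0.583452, cos λ = 0.812148.
North component: ΔN = −sin φ cos λ·ΔX − sin φ sin λ·ΔY + cos φ·ΔZ = −(0.272176)(0.812148)(-148) − (0.272176)(0.583452)(585) + (0.962247)(582) = 499.84 m.
1° of latitude spans 111200 m, so Δφ = 499.84 / 111200 × 3600 = 16.182″.

Δφ = 16.18″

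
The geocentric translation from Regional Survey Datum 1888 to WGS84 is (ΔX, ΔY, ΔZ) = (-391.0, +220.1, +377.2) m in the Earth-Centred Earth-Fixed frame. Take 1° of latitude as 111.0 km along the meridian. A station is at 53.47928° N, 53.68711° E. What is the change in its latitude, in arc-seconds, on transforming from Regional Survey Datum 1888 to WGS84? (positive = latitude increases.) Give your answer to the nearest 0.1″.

sin φ = 0.803642, cos φ = 0.595113, sin λ = 0.805795, cos λ = 0.592194.
North component: ΔN = −sin φ cos λ·ΔX − sin φ sin λ·ΔY + cos φ·ΔZ = −(0.803642)(0.592194)(-391.0) − (0.803642)(0.805795)(220.1) + (0.595113)(377.2) = 268.03 m.
1° of latitude spans 111000 m, so Δφ = 268.03 / 111000 × 3600 = 8.693″.

Δφ = 8.7″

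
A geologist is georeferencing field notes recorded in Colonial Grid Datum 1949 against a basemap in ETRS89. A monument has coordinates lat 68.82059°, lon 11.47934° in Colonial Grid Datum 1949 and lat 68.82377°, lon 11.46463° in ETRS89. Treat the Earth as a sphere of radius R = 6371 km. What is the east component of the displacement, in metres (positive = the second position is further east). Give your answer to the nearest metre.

ΔE = -591 m

Δφ = 68.82377° − 68.82059° = +0.00318°; Δλ = 11.46463° − 11.47934° = -0.01471°.
1° along a meridian = πR/180 = 111195 m.
ΔN = Δφ × 111195 = 353.6 m; ΔE = Δλ × 111195 × cos(68.82059°) = -0.01471 × 111195 × 0.361290 = -591.0 m.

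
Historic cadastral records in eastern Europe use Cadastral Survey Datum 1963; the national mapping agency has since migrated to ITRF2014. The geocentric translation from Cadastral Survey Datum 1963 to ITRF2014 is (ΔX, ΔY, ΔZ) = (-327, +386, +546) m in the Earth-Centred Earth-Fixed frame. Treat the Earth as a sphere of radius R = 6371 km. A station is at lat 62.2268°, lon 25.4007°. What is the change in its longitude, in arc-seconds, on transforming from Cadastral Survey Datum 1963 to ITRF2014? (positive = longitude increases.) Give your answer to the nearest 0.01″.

Δλ = 33.97″

sin φ = 0.884799, cos φ = 0.465973, sin λ = 0.428946, cos λ = 0.903330.
East component: ΔE = −sin λ·ΔX + cos λ·ΔY = −(0.428946)(-327) + (0.903330)(386) = 488.95 m.
1° of latitude spans πR/180 = 111195 m; at latitude φ, 1° of longitude spans that × cos φ = 51813.8 m, so Δλ = 488.95 / 51813.8 × 3600 = 33.972″.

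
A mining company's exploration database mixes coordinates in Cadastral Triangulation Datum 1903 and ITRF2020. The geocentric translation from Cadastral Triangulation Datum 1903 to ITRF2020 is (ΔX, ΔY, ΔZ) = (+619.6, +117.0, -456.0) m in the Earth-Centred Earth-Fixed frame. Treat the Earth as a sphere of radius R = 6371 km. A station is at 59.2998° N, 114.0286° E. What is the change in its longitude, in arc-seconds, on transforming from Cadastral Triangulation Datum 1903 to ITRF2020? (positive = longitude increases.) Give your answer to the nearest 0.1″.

sin φ = 0.859850, cos φ = 0.510546, sin λ = 0.913342, cos λ = -0.407193.
East component: ΔE = −sin λ·ΔX + cos λ·ΔY = −(0.913342)(619.6) + (-0.407193)(117.0) = -613.55 m.
1° of latitude spans πR/180 = 111195 m; at latitude φ, 1° of longitude spans that × cos φ = 56770.1 m, so Δλ = -613.55 / 56770.1 × 3600 = -38.907″.

Δλ = -38.9″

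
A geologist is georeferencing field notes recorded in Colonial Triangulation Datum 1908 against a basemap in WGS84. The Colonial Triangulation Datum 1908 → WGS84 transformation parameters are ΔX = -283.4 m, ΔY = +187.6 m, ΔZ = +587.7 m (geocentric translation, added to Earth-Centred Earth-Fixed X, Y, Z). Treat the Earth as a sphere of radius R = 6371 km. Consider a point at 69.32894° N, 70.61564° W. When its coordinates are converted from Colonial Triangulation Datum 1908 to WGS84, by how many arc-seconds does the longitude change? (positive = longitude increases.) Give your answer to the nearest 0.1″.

sin φ = 0.935622, cos φ = 0.353002, sin λ = -0.943313, cos λ = 0.331904.
East component: ΔE = −sin λ·ΔX + cos λ·ΔY = −(-0.943313)(-283.4) + (0.331904)(187.6) = -205.07 m.
1° of latitude spans πR/180 = 111195 m; at latitude φ, 1° of longitude spans that × cos φ = 39252.1 m, so Δλ = -205.07 / 39252.1 × 3600 = -18.808″.

Δλ = -18.8″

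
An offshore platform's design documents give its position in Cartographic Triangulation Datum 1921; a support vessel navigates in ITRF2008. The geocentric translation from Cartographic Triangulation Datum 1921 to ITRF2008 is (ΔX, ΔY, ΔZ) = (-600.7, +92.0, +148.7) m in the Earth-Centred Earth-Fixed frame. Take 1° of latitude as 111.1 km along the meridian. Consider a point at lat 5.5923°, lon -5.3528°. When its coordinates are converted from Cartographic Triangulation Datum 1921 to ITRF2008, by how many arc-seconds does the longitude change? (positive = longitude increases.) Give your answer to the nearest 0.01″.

sin φ = 0.097449, cos φ = 0.995241, sin λ = -0.093288, cos λ = 0.995639.
East component: ΔE = −sin λ·ΔX + cos λ·ΔY = −(-0.093288)(-600.7) + (0.995639)(92.0) = 35.56 m.
1° of latitude spans 111100 m; at latitude φ, 1° of longitude spans that × cos φ = 110571.2 m, so Δλ = 35.56 / 110571.2 × 3600 = 1.158″.

Δλ = 1.16″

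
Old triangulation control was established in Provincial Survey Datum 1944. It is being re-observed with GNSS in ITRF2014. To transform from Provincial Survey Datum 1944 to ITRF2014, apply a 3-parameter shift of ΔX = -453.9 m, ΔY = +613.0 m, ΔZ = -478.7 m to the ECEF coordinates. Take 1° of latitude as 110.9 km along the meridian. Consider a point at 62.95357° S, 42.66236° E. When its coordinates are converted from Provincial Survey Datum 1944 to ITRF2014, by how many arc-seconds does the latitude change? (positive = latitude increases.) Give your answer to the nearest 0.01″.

sin φ = -0.890638, cos φ = 0.454712, sin λ = 0.677677, cos λ = 0.735360.
North component: ΔN = −sin φ cos λ·ΔX − sin φ sin λ·ΔY + cos φ·ΔZ = −(-0.890638)(0.735360)(-453.9) − (-0.890638)(0.677677)(613.0) + (0.454712)(-478.7) = -144.96 m.
1° of latitude spans 110900 m, so Δφ = -144.96 / 110900 × 3600 = -4.706″.

Δφ = -4.71″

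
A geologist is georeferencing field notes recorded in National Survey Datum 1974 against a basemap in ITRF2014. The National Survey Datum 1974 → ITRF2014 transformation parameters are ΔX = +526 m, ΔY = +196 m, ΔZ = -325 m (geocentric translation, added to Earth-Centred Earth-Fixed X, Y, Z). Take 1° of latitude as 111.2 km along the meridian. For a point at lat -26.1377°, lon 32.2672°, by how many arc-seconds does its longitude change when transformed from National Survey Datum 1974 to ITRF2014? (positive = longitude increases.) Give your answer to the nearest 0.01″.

Δλ = -4.15″

sin φ = -0.440530, cos φ = 0.897738, sin λ = 0.533868, cos λ = 0.845568.
East component: ΔE = −sin λ·ΔX + cos λ·ΔY = −(0.533868)(526) + (0.845568)(196) = -115.08 m.
1° of latitude spans 111200 m; at latitude φ, 1° of longitude spans that × cos φ = 99828.5 m, so Δλ = -115.08 / 99828.5 × 3600 = -4.150″.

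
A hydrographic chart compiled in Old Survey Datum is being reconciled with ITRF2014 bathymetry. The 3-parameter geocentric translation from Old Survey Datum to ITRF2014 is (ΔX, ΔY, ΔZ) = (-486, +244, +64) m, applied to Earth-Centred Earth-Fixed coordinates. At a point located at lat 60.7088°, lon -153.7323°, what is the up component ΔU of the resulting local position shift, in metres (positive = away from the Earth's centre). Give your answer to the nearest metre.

ΔU = 216 m

The local up (radial) axis is (cos φ cos λ, cos φ sin λ, sin φ), giving ΔU = 213.221 − 52.832 + 55.817 = 216.21 m.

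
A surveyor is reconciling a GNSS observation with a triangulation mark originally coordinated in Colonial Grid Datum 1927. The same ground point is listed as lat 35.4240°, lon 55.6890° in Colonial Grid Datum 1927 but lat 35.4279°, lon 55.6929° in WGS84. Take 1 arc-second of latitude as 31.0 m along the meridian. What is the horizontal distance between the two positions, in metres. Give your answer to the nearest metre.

Δφ = 35.4279° − 35.4240° = +0.0039°; Δλ = 55.6929° − 55.6890° = +0.0039°.
1° of latitude = 3600 × 31.00 = 111600 m.
ΔN = Δφ × 111600 = 435.2 m; ΔE = Δλ × 111600 × cos(35.4240°) = +0.0039 × 111600 × 0.814885 = 354.7 m.
Distance = √(ΔE² + ΔN²) = √(354.7² + 435.2²) = 561.4 m.

561 m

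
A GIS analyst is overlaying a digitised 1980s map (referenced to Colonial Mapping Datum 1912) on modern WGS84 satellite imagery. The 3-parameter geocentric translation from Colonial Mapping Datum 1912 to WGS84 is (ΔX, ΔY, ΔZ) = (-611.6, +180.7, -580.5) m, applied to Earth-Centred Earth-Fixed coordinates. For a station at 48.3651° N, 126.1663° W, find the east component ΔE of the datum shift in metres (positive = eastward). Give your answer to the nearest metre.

ΔE = -600 m

At φ = 48.3651°, λ = -126.1663°: sin φ = 0.747394, cos φ = 0.664382, sin λ = -0.807308, cos λ = -0.590131.
ΔE = −sin λ·ΔX + cos λ·ΔY = −(-0.807308)·(-611.6) + (-0.590131)·(180.7) = -600.39 m.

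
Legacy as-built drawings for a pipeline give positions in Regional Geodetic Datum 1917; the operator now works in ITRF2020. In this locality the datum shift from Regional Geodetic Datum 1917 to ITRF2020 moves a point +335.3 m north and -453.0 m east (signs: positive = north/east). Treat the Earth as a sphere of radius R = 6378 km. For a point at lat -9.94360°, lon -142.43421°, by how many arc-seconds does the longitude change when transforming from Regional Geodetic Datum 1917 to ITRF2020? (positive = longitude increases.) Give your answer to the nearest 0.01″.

At latitude -9.94360°, cos φ = 0.984978.
One radian of longitude at latitude φ spans R cos φ, so Δλ = ΔE / (R cos φ) = -453.0 / (6378000 × 0.984978) = -7.2109e-05 rad = -14.873″.

Δλ = -14.87″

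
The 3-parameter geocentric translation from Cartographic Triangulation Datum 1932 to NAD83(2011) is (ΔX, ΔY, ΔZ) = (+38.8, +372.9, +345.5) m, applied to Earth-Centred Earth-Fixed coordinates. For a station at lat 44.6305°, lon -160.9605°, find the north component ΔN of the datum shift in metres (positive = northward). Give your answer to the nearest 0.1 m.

ΔN = 357.1 m

At φ = 44.6305°, λ = -160.9605°: sin φ = 0.702532, cos φ = 0.711652, sin λ = -0.326220, cos λ = -0.945294.
ΔN = −sin φ cos λ·ΔX − sin φ sin λ·ΔY + cos φ·ΔZ = −(0.702532)(-0.945294)(38.8) − (0.702532)(-0.326220)(372.9) + (0.711652)(345.5) = 357.10 m.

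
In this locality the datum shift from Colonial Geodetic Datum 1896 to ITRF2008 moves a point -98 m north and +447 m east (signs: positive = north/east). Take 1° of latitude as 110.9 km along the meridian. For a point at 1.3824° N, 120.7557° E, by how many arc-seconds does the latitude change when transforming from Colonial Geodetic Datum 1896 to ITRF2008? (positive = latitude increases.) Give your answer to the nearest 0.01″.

1° of latitude = 110.9 km, so Δφ = -98.0 / 110900 = -0.0008837° = -3.181″.

Δφ = -3.18″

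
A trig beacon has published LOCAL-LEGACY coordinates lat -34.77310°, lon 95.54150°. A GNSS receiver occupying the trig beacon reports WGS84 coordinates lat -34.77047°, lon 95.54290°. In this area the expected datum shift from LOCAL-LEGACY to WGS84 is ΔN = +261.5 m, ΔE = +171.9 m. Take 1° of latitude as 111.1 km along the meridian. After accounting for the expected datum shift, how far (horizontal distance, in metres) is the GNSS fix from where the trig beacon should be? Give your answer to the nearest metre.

Observed coordinate differences: Δφ = +0.00263°, Δλ = +0.00140°.
Converting to metres (1° lat = 111100 m, cos φ = 0.821417): observed ΔN = 292.2 m, observed ΔE = 127.8 m.
Subtracting the expected shift leaves a residual of 292.2 − (261.5) = 30.7 m north and 127.8 − (171.9) = -44.1 m east.
Residual distance = √(30.7² + (-44.1)²) = 53.8 m.

54 m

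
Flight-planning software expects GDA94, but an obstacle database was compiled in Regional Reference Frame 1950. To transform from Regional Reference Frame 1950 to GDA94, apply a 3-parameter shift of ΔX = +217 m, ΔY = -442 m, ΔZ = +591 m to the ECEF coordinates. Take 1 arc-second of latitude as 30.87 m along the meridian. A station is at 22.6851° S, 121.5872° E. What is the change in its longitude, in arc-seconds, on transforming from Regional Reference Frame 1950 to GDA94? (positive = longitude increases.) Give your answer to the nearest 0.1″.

sin φ = -0.385666, cos φ = 0.922638, sin λ = 0.851844, cos λ = -0.523796.
East component: ΔE = −sin λ·ΔX + cos λ·ΔY = −(0.851844)(217) + (-0.523796)(-442) = 46.67 m.
1° of latitude spans 3600 × 30.87 = 111132 m; at latitude φ, 1° of longitude spans that × cos φ = 102534.7 m, so Δλ = 46.67 / 102534.7 × 3600 = 1.639″.

Δλ = 1.6″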